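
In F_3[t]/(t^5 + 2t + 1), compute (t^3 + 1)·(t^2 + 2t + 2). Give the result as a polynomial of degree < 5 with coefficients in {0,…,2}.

2t^4 + 2t^3 + t^2 + 1

Multiply in F_3[t]: (t^3 + 1)·(t^2 + 2t + 2) = t^5 + 2t^4 + 2t^3 + t^2 + 2t + 2.
Reduce using t^5 ≡ t + 2 (mod t^5 + 2t + 1).
Reduced: 2t^4 + 2t^3 + t^2 + 1.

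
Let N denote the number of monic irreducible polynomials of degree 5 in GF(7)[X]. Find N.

3360

x^(7^5) − x is the product of all monic irreducibles of degree dividing 5; Möbius inversion gives N = (1/5) Σ μ(5/d)·7^d.
Divisors of 5: 1, 5; μ(5/d) for each: -1, 1.
Σ = − 7^1 + 7^5 = 16800.
N = 16800/5 = 3360.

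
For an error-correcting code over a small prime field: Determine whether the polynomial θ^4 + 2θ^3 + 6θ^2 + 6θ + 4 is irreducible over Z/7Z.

Write h(θ) = θ^4 + 2θ^3 + 6θ^2 + 6θ + 4.
Check for roots in Z/7Z: h(0) = 4; h(1) = 5; h(2) = 2; h(3) = 1; h(4) = 4; h(5) = 2; h(6) = 3.
No roots, so no linear factors.
Degree-2 irreducible divisors: test the 21 monic irreducibles of degree 2 over GF(7).
None of them divide h (all give nonzero remainder).
No irreducible factor of degree ≤ 2 exists, so h is irreducible over GF(7).

Yes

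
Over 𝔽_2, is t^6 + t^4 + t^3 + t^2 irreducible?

Write P(t) = t^6 + t^4 + t^3 + t^2.
Check for roots in 𝔽_2: P(0) = 0 → root; P(1) = 0 → root.
P(0) = 0, so (t) divides P(t); P is reducible.

No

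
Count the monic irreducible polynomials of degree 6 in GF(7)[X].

By the necklace-counting formula, N_7(6) = (1/6) Σ_{d|6} μ(6/d)·7^d.
Divisors of 6: 1, 2, 3, 6; μ(6/d) for each: 1, -1, -1, 1.
Σ = 7^1 − 7^2 − 7^3 + 7^6 = 117264.
N = 117264/6 = 19544.

19544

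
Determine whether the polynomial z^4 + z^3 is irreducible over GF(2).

Write h(z) = z^4 + z^3.
Check for roots in GF(2): h(0) = 0 → root; h(1) = 0 → root.
h(0) = 0, so (z) divides h(z); h is reducible.

No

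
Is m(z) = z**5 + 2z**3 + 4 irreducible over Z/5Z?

Yes

Check for roots in Z/5Z: m(0) = 4; m(1) = 2; m(2) = 2; m(3) = 1; m(4) = 1.
No roots, so no linear factors.
Degree-2 irreducible divisors: test the 10 monic irreducibles of degree 2 over GF(5).
None of them divide m (all give nonzero remainder).
No irreducible factor of degree ≤ 2 exists, so m is irreducible over GF(5).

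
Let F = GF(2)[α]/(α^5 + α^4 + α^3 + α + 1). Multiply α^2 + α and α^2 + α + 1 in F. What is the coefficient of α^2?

0

Multiply in GF(2)[α]: (α^2 + α)·(α^2 + α + 1) = α^4 + α.
Reduced: α^4 + α.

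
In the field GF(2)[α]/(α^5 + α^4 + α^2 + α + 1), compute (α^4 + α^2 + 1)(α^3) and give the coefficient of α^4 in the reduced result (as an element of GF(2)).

1

Multiply in GF(2)[α]: (α^4 + α^2 + 1)·(α^3) = α^7 + α^5 + α^3.
Reduce using α^5 ≡ α^4 + α^2 + α + 1 (mod α^5 + α^4 + α^2 + α + 1).
Reduced: α^4 + α^3 + α.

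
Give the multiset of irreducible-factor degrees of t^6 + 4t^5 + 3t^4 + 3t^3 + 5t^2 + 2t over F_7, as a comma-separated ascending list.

Write g(t) = t^6 + 4t^5 + 3t^4 + 3t^3 + 5t^2 + 2t.
Linear factors from roots: (t), (t + 3), (t + 1).
Complete factorization: g(t) = (t)·(t + 1)·(t + 3)·(t^3 + 3).
Factor degrees with multiplicity: 1 + 1 + 1 + 3 = 6.

1, 1, 1, 3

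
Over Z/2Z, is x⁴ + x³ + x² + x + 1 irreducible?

Write g(x) = x⁴ + x³ + x² + x + 1.
Check for roots in Z/2Z: g(0) = 1; g(1) = 1.
No roots, so no linear factors.
Monic irreducibles of degree 2 over GF(2): x² + x + 1.
None of them divide g (all give nonzero remainder).
No irreducible factor of degree ≤ 2 exists, so g is irreducible over GF(2).

Yes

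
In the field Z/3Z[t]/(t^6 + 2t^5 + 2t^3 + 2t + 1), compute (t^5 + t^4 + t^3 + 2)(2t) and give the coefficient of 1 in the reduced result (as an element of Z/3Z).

Multiply in Z/3Z[t]: (t^5 + t^4 + t^3 + 2)·(2t) = 2t^6 + 2t^5 + 2t^4 + t.
Reduce using t^6 ≡ t^5 + t^3 + t + 2 (mod t^6 + 2t^5 + 2t^3 + 2t + 1).
Reduced: t^5 + 2t^4 + 2t^3 + 1.

1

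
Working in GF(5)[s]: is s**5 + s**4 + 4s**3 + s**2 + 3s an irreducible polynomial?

Write P(s) = s**5 + s**4 + 4s**3 + s**2 + 3s.
Check for roots in GF(5): P(0) = 0 → root; P(1) = 0 → root; P(2) = 0 → root; P(3) = 0 → root; P(4) = 4.
P(0) = 0, so (s) divides P(s); P is reducible.

No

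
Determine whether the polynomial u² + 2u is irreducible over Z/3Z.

No

Write h(u) = u² + 2u.
Check for roots in Z/3Z: h(0) = 0 → root; h(1) = 0 → root; h(2) = 2.
h(0) = 0, so (u) divides h(u); h is reducible.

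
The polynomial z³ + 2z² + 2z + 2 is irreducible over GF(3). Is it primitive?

Write f(z) = z³ + 2z² + 2z + 2.
|GF(3^3)^×| = 3^3 − 1 = 26. Prime factorization: 26 = 2·13.
f is primitive ⇔ z has order 26 in GF(3)[z]/(f), i.e. z^(26/q) ≠ 1 for each prime q | 26.
z^(13) mod f = 1
z^(2) mod f = z².
Since z^(13) = 1, the order of z divides 13 < 26; not primitive.

No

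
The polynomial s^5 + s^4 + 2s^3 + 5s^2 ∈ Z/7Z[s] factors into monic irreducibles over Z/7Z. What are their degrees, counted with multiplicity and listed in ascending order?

Write f(s) = s^5 + s^4 + 2s^3 + 5s^2.
Linear factors from roots: (s), (s + 5).
Complete factorization: f(s) = (s + 5)·(s)^2·(s^2 + 3s + 1).
Factor degrees with multiplicity: 1 + 1 + 1 + 2 = 5.

1, 1, 1, 2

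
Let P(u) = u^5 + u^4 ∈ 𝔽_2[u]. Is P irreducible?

Check for roots in 𝔽_2: P(0) = 0 → root; P(1) = 0 → root.
P(0) = 0, so (u) divides P(u); P is reducible.

No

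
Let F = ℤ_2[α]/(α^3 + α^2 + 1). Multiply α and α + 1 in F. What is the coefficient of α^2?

Multiply in ℤ_2[α]: (α)·(α + 1) = α^2 + α.
Reduced: α^2 + α.

1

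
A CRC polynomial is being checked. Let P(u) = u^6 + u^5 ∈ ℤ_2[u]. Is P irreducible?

Check for roots in ℤ_2: P(0) = 0 → root; P(1) = 0 → root.
P(0) = 0, so (u) divides P(u); P is reducible.

No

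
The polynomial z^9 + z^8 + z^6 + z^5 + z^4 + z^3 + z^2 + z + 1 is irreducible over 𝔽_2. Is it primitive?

Write f(z) = z^9 + z^8 + z^6 + z^5 + z^4 + z^3 + z^2 + z + 1.
|GF(2^9)^×| = 2^9 − 1 = 511. Prime factorization: 511 = 7·73.
f is primitive ⇔ z has order 511 in GF(2)[z]/(f), i.e. z^(511/q) ≠ 1 for each prime q | 511.
z^(73) mod f = z^8 + z^7 + z^6 + z^2 + z + 1.
z^(7) mod f = z^7.
None equal 1, so z has full order 511; f is primitive.

Yes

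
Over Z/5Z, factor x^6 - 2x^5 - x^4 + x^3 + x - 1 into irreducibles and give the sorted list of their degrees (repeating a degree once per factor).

Write f(x) = x^6 - 2x^5 - x^4 + x^3 + x - 1.
Roots in Z/5Z: f(0) = 4; f(1) = 4; f(2) = 3; f(3) = 1; f(4) = 4.
Complete factorization: f(x) = (x^2 + 2x - 2)·(x^2 + 2x - 1)·(x^2 - x + 2).
Factor degrees with multiplicity: 2 + 2 + 2 = 6.

2, 2, 2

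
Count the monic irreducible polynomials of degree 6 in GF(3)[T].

116

By the necklace-counting formula, N_3(6) = (1/6) Σ_{d|6} μ(6/d)·3^d.
Divisors of 6: 1, 2, 3, 6; μ(6/d) for each: 1, -1, -1, 1.
Σ = 3^1 − 3^2 − 3^3 + 3^6 = 696.
N = 696/6 = 116.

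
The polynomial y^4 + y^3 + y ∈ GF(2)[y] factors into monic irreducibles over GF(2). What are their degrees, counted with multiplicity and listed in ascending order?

Write g(y) = y^4 + y^3 + y.
Roots in GF(2): g(0) = 0 → root; g(1) = 1.
Linear factors from roots: (y).
Complete factorization: g(y) = (y)·(y^3 + y^2 + 1).
Factor degrees with multiplicity: 1 + 3 = 4.

1, 3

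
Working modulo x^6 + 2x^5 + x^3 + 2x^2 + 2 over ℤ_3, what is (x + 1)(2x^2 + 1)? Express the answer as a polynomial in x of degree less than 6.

2x^3 + 2x^2 + x + 1

Multiply in ℤ_3[x]: (x + 1)·(2x^2 + 1) = 2x^3 + 2x^2 + x + 1.
Reduced: 2x^3 + 2x^2 + x + 1.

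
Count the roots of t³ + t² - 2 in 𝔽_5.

2

Write P(t) = t³ + t² - 2.
Evaluate at each of the 5 elements of 𝔽_5:
P(0) = 3; P(1) = 0 → root; P(2) = 0 → root; P(3) = 4; P(4) = 3.
Roots: {1, 2}.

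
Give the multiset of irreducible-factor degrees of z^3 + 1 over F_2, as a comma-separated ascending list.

1, 2

Write g(z) = z^3 + 1.
Roots in F_2: g(0) = 1; g(1) = 0 → root.
Linear factors from roots: (z + 1).
Complete factorization: g(z) = (z + 1)·(z^2 + z + 1).
Factor degrees with multiplicity: 1 + 2 = 3.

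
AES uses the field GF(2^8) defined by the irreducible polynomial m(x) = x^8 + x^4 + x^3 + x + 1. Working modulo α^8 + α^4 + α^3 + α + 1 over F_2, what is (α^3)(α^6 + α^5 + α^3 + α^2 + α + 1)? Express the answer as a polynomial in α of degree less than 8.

α^6 + α^4 + α^2 + 1

Multiply in F_2[α]: (α^3)·(α^6 + α^5 + α^3 + α^2 + α + 1) = α^9 + α^8 + α^6 + α^5 + α^4 + α^3.
Reduce using α^8 ≡ α^4 + α^3 + α + 1 (mod α^8 + α^4 + α^3 + α + 1).
Reduced: α^6 + α^4 + α^2 + 1.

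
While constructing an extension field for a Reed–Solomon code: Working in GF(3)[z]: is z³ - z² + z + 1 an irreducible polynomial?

Yes

Write P(z) = z³ - z² + z + 1.
Check for roots in GF(3): P(0) = 1; P(1) = 2; P(2) = 1.
No roots. A degree-3 polynomial over a field with no linear factor is irreducible.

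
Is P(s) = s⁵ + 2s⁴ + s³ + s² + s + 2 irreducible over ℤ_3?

Check for roots in ℤ_3: P(0) = 2; P(1) = 2; P(2) = 2.
No roots, so no linear factors.
Monic irreducibles of degree 2 over GF(3): s² + 1, s² + s + 2, s² + 2s + 2.
None of them divide P (all give nonzero remainder).
No irreducible factor of degree ≤ 2 exists, so P is irreducible over GF(3).

Yes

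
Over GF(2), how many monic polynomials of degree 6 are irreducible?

By the necklace-counting formula, N_2(6) = (1/6) Σ_{d|6} μ(6/d)·2^d.
Divisors of 6: 1, 2, 3, 6; μ(6/d) for each: 1, -1, -1, 1.
Σ = 2^1 − 2^2 − 2^3 + 2^6 = 54.
N = 54/6 = 9.

9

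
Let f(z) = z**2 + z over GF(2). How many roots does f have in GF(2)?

2

Evaluate at each of the 2 elements of GF(2):
f(0) = 0 → root; f(1) = 0 → root.
Roots: {0, 1}.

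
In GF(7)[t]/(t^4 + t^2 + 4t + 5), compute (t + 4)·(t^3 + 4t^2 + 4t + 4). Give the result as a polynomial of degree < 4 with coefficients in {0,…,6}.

t^3 + 5t^2 + 2t + 4

Multiply in GF(7)[t]: (t + 4)·(t^3 + 4t^2 + 4t + 4) = t^4 + t^3 + 6t^2 + 6t + 2.
Reduce using t^4 ≡ 6t^2 + 3t + 2 (mod t^4 + t^2 + 4t + 5).
Reduced: t^3 + 5t^2 + 2t + 4.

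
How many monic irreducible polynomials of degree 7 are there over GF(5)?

11160

The number of monic irreducibles of degree 7 over GF(5) is (1/7)·Σ_{d∣7} μ(7/d) 5^d.
Divisors of 7: 1, 7; μ(7/d) for each: -1, 1.
Σ = − 5^1 + 5^7 = 78120.
N = 78120/7 = 11160.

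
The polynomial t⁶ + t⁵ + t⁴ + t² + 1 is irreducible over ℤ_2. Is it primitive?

Write f(t) = t⁶ + t⁵ + t⁴ + t² + 1.
|GF(2^6)^×| = 2^6 − 1 = 63. Prime factorization: 63 = 3^2·7.
f is primitive ⇔ t has order 63 in GF(2)[t]/(f), i.e. t^(63/q) ≠ 1 for each prime q | 63.
t^(21) mod f = 1
t^(9) mod f = t³ + 1.
Since t^(21) = 1, the order of t divides 21 < 63; not primitive.

No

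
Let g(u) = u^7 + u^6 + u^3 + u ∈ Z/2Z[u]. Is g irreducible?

No

Check for roots in Z/2Z: g(0) = 0 → root; g(1) = 0 → root.
g(0) = 0, so (u) divides g(u); g is reducible.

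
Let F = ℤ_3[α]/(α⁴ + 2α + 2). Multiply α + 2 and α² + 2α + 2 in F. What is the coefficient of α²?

1

Multiply in ℤ_3[α]: (α + 2)·(α² + 2α + 2) = α³ + α² + 1.
Reduced: α³ + α² + 1.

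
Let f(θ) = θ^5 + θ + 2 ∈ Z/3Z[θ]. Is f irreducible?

No

Check for roots in Z/3Z: f(0) = 2; f(1) = 1; f(2) = 0 → root.
f(2) = 0, so (θ − 2) divides f(θ); f is reducible.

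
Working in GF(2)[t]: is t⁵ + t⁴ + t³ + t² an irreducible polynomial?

Write m(t) = t⁵ + t⁴ + t³ + t².
Check for roots in GF(2): m(0) = 0 → root; m(1) = 0 → root.
m(0) = 0, so (t) divides m(t); m is reducible.

No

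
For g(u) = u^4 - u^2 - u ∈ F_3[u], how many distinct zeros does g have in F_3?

1

Evaluate at each of the 3 elements of F_3:
g(0) = 0 → root; g(1) = 2; g(2) = 1.
Roots: {0}.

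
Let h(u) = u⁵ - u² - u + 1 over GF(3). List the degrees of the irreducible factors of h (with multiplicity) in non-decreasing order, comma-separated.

Roots in GF(3): h(0) = 1; h(1) = 0 → root; h(2) = 0 → root.
Linear factors from roots: (u - 1), (u + 1).
Complete factorization: h(u) = (u - 1)·(u + 1)^2·(u² - u - 1).
Factor degrees with multiplicity: 1 + 1 + 1 + 2 = 5.

1, 1, 1, 2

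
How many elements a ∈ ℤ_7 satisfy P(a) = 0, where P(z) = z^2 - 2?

2

Evaluate at each of the 7 elements of ℤ_7:
P(0) = 5; P(1) = 6; P(2) = 2; P(3) = 0 → root; P(4) = 0 → root; P(5) = 2; P(6) = 6.
Roots: {3, 4}.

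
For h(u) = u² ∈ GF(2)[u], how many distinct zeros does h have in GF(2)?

1

Evaluate at each of the 2 elements of GF(2):
h(0) = 0 → root; h(1) = 1.
Roots: {0}.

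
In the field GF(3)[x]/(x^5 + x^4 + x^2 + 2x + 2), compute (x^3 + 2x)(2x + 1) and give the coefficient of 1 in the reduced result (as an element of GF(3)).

0

Multiply in GF(3)[x]: (x^3 + 2x)·(2x + 1) = 2x^4 + x^3 + x^2 + 2x.
Reduced: 2x^4 + x^3 + x^2 + 2x.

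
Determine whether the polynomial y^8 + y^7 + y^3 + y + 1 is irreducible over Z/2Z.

Write f(y) = y^8 + y^7 + y^3 + y + 1.
Check for roots in Z/2Z: f(0) = 1; f(1) = 1.
No roots, so no linear factors.
Monic irreducibles of degree 2 over GF(2): y^2 + y + 1.
None of them divide f (all give nonzero remainder).
Monic irreducibles of degree 3 over GF(2): y^3 + y + 1, y^3 + y^2 + 1.
None of them divide f (all give nonzero remainder).
Monic irreducibles of degree 4 over GF(2): y^4 + y + 1, y^4 + y^3 + 1, y^4 + y^3 + y^2 + y + 1.
None of them divide f (all give nonzero remainder).
No irreducible factor of degree ≤ 4 exists, so f is irreducible over GF(2).

Yes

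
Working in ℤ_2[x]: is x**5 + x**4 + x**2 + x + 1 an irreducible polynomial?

Yes

Write P(x) = x**5 + x**4 + x**2 + x + 1.
Check for roots in ℤ_2: P(0) = 1; P(1) = 1.
No roots, so no linear factors.
Monic irreducibles of degree 2 over GF(2): x**2 + x + 1.
None of them divide P (all give nonzero remainder).
No irreducible factor of degree ≤ 2 exists, so P is irreducible over GF(2).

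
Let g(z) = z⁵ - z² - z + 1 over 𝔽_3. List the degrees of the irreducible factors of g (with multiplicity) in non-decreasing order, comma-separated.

1, 1, 1, 2

Roots in 𝔽_3: g(0) = 1; g(1) = 0 → root; g(2) = 0 → root.
Linear factors from roots: (z - 1), (z + 1).
Complete factorization: g(z) = (z - 1)·(z + 1)^2·(z² - z - 1).
Factor degrees with multiplicity: 1 + 1 + 1 + 2 = 5.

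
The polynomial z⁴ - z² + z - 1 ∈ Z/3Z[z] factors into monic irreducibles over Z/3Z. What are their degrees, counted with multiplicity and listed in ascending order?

1, 1, 2

Write f(z) = z⁴ - z² + z - 1.
Roots in Z/3Z: f(0) = 2; f(1) = 0 → root; f(2) = 1.
Linear factors from roots: (z - 1).
Complete factorization: f(z) = (z - 1)^2·(z² - z - 1).
Factor degrees with multiplicity: 1 + 1 + 2 = 4.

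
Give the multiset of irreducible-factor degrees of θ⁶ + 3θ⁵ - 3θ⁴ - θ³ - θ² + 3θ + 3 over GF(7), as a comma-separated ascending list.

1, 1, 2, 2

Write h(θ) = θ⁶ + 3θ⁵ - 3θ⁴ - θ³ - θ² + 3θ + 3.
Linear factors from roots: (θ + 3).
Complete factorization: h(θ) = (θ + 3)^2·(θ² + 1)·(θ² - 3θ - 2).
Factor degrees with multiplicity: 1 + 1 + 2 + 2 = 6.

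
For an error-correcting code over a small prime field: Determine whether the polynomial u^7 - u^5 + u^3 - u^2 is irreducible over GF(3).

No

Write f(u) = u^7 - u^5 + u^3 - u^2.
Check for roots in GF(3): f(0) = 0 → root; f(1) = 0 → root; f(2) = 1.
f(0) = 0, so (u) divides f(u); f is reducible.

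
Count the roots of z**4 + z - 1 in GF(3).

Write f(z) = z**4 + z - 1.
Evaluate at each of the 3 elements of GF(3):
f(0) = 2; f(1) = 1; f(2) = 2.
No element is a root.

0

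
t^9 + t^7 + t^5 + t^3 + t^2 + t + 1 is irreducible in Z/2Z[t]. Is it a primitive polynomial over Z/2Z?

Write f(t) = t^9 + t^7 + t^5 + t^3 + t^2 + t + 1.
|GF(2^9)^×| = 2^9 − 1 = 511. Prime factorization: 511 = 7·73.
f is primitive ⇔ t has order 511 in GF(2)[t]/(f), i.e. t^(511/q) ≠ 1 for each prime q | 511.
t^(73) mod f = t^8 + t^6 + t^5 + t^4 + t^2 + 1.
t^(7) mod f = t^7.
None equal 1, so t has full order 511; f is primitive.

Yes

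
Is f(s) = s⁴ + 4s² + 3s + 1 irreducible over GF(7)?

Check for roots in GF(7): f(0) = 1; f(1) = 2; f(2) = 4; f(3) = 1; f(4) = 4; f(5) = 6; f(6) = 3.
No roots, so no linear factors.
Degree-2 irreducible divisors: test the 21 monic irreducibles of degree 2 over GF(7).
s² + 2s + 5 divides f: f(s) = (s² + 2s + 5)·(s² + 5s + 3).

No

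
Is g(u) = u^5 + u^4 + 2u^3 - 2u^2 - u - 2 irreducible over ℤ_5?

Check for roots in ℤ_5: g(0) = 3; g(1) = 4; g(2) = 2; g(3) = 0 → root; g(4) = 0 → root.
g(3) = 0, so (u − 3) divides g(u); g is reducible.

No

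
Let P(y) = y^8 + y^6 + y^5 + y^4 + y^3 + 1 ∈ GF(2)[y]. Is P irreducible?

Check for roots in GF(2): P(0) = 1; P(1) = 0 → root.
P(1) = 0, so (y − 1) divides P(y); P is reducible.

No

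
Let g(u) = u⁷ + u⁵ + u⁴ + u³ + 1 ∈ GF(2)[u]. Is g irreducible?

Check for roots in GF(2): g(0) = 1; g(1) = 1.
No roots, so no linear factors.
Monic irreducibles of degree 2 over GF(2): u² + u + 1.
None of them divide g (all give nonzero remainder).
Monic irreducibles of degree 3 over GF(2): u³ + u + 1, u³ + u² + 1.
None of them divide g (all give nonzero remainder).
No irreducible factor of degree ≤ 3 exists, so g is irreducible over GF(2).

Yes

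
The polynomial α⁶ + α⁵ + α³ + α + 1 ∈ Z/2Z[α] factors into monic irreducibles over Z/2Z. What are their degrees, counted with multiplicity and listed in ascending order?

2, 2, 2

Write f(α) = α⁶ + α⁵ + α³ + α + 1.
Roots in Z/2Z: f(0) = 1; f(1) = 1.
Complete factorization: f(α) = (α² + α + 1)^3.
Factor degrees with multiplicity: 2 + 2 + 2 = 6.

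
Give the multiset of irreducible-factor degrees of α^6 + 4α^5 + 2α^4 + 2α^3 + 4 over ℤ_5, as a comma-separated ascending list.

2, 2, 2

Write g(α) = α^6 + 4α^5 + 2α^4 + 2α^3 + 4.
Roots in ℤ_5: g(0) = 4; g(1) = 3; g(2) = 4; g(3) = 1; g(4) = 1.
Complete factorization: g(α) = (α^2 + 3)·(α^2 + α + 2)·(α^2 + 3α + 4).
Factor degrees with multiplicity: 2 + 2 + 2 = 6.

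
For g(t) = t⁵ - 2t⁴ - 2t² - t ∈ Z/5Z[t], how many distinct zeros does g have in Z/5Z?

Evaluate at each of the 5 elements of Z/5Z:
g(0) = 0 → root; g(1) = 1; g(2) = 0 → root; g(3) = 0 → root; g(4) = 1.
Roots: {0, 2, 3}.

3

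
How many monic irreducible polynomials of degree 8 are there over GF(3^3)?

x^(27^8) − x is the product of all monic irreducibles of degree dividing 8; Möbius inversion gives N = (1/8) Σ μ(8/d)·27^d.
Divisors of 8: 1, 2, 4, 8; μ(8/d) for each: 0, 0, -1, 1.
Σ = − 27^4 + 27^8 = 282429005040.
N = 282429005040/8 = 35303625630.

35303625630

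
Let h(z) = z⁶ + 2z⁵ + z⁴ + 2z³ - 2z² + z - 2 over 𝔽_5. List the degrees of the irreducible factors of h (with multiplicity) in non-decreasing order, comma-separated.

Roots in 𝔽_5: h(0) = 3; h(1) = 3; h(2) = 2; h(3) = 3; h(4) = 3.
Complete factorization: h(z) = (z⁶ + 2z⁵ + z⁴ + 2z³ - 2z² + z - 2).
Factor degrees with multiplicity: 6 = 6.

6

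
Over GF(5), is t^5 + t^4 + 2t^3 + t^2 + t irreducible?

Write g(t) = t^5 + t^4 + 2t^3 + t^2 + t.
Check for roots in GF(5): g(0) = 0 → root; g(1) = 1; g(2) = 0 → root; g(3) = 0 → root; g(4) = 3.
g(0) = 0, so (t) divides g(t); g is reducible.

No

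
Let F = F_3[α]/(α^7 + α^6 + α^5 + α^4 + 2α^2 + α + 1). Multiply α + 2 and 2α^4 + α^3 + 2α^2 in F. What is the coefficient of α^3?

1

Multiply in F_3[α]: (α + 2)·(2α^4 + α^3 + 2α^2) = 2α^5 + 2α^4 + α^3 + α^2.
Reduced: 2α^5 + 2α^4 + α^3 + α^2.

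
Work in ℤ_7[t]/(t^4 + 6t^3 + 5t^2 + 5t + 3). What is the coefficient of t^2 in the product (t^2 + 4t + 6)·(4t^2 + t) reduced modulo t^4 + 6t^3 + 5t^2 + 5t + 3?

1

Multiply in ℤ_7[t]: (t^2 + 4t + 6)·(4t^2 + t) = 4t^4 + 3t^3 + 6t.
Reduce using t^4 ≡ t^3 + 2t^2 + 2t + 4 (mod t^4 + 6t^3 + 5t^2 + 5t + 3).
Reduced: t^2 + 2.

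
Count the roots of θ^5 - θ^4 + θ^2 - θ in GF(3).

Write g(θ) = θ^5 - θ^4 + θ^2 - θ.
Evaluate at each of the 3 elements of GF(3):
g(0) = 0 → root; g(1) = 0 → root; g(2) = 0 → root.
Roots: {0, 1, 2}.

3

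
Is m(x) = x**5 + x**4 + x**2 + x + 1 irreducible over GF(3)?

Yes

Check for roots in GF(3): m(0) = 1; m(1) = 2; m(2) = 1.
No roots, so no linear factors.
Monic irreducibles of degree 2 over GF(3): x**2 + 1, x**2 + x + 2, x**2 + 2x + 2.
None of them divide m (all give nonzero remainder).
No irreducible factor of degree ≤ 2 exists, so m is irreducible over GF(3).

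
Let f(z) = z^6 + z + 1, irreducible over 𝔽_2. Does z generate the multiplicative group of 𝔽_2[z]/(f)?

Yes

|GF(2^6)^×| = 2^6 − 1 = 63. Prime factorization: 63 = 3^2·7.
f is primitive ⇔ z has order 63 in GF(2)[z]/(f), i.e. z^(63/q) ≠ 1 for each prime q | 63.
z^(21) mod f = z^5 + z^4 + z^3 + z + 1.
z^(9) mod f = z^4 + z^3.
None equal 1, so z has full order 63; f is primitive.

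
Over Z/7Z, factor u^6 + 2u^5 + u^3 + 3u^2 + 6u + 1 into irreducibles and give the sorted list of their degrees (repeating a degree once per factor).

1, 1, 1, 1, 2

Write g(u) = u^6 + 2u^5 + u^3 + 3u^2 + 6u + 1.
Linear factors from roots: (u + 6), (u + 5), (u + 4), (u + 2).
Complete factorization: g(u) = (u + 2)·(u + 4)·(u + 5)·(u + 6)·(u^2 + 6u + 4).
Factor degrees with multiplicity: 1 + 1 + 1 + 1 + 2 = 6.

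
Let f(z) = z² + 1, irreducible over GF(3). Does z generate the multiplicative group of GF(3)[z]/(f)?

|GF(3^2)^×| = 3^2 − 1 = 8. Prime factorization: 8 = 2^3.
f is primitive ⇔ z has order 8 in GF(3)[z]/(f), i.e. z^(8/q) ≠ 1 for each prime q | 8.
z^(4) mod f = 1
Since z^(4) = 1, the order of z divides 4 < 8; not primitive.

No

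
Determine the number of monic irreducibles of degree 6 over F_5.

2580

x^(5^6) − x is the product of all monic irreducibles of degree dividing 6; Möbius inversion gives N = (1/6) Σ μ(6/d)·5^d.
Divisors of 6: 1, 2, 3, 6; μ(6/d) for each: 1, -1, -1, 1.
Σ = 5^1 − 5^2 − 5^3 + 5^6 = 15480.
N = 15480/6 = 2580.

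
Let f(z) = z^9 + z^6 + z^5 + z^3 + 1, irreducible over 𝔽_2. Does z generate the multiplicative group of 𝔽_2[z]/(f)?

|GF(2^9)^×| = 2^9 − 1 = 511. Prime factorization: 511 = 7·73.
f is primitive ⇔ z has order 511 in GF(2)[z]/(f), i.e. z^(511/q) ≠ 1 for each prime q | 511.
z^(73) mod f = z^6 + z^5 + z^3 + z^2 + z.
z^(7) mod f = z^7.
None equal 1, so z has full order 511; f is primitive.

Yes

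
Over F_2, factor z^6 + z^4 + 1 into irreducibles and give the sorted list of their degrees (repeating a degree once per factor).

Write h(z) = z^6 + z^4 + 1.
Roots in F_2: h(0) = 1; h(1) = 1.
Complete factorization: h(z) = (z^3 + z^2 + 1)^2.
Factor degrees with multiplicity: 3 + 3 = 6.

3, 3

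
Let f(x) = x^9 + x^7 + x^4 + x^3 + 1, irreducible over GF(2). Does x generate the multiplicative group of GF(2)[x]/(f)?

No

|GF(2^9)^×| = 2^9 − 1 = 511. Prime factorization: 511 = 7·73.
f is primitive ⇔ x has order 511 in GF(2)[x]/(f), i.e. x^(511/q) ≠ 1 for each prime q | 511.
x^(73) mod f = 1
x^(7) mod f = x^7.
Since x^(73) = 1, the order of x divides 73 < 511; not primitive.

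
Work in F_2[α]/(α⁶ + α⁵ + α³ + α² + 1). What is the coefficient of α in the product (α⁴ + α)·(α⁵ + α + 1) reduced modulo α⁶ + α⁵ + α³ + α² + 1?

Multiply in F_2[α]: (α⁴ + α)·(α⁵ + α + 1) = α⁹ + α⁶ + α⁵ + α⁴ + α² + α.
Reduce using α⁶ ≡ α⁵ + α³ + α² + 1 (mod α⁶ + α⁵ + α³ + α² + 1).
Reduced: α⁴ + α³ + α² + 1.

0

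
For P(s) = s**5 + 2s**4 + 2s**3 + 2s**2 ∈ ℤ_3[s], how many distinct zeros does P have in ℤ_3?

1

Evaluate at each of the 3 elements of ℤ_3:
P(0) = 0 → root; P(1) = 1; P(2) = 1.
Roots: {0}.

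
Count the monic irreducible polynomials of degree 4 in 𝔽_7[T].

588

By the necklace-counting formula, N_7(4) = (1/4) Σ_{d|4} μ(4/d)·7^d.
Divisors of 4: 1, 2, 4; μ(4/d) for each: 0, -1, 1.
Σ = − 7^2 + 7^4 = 2352.
N = 2352/4 = 588.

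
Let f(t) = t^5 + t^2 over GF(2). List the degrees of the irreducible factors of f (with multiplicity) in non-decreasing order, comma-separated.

1, 1, 1, 2

Roots in GF(2): f(0) = 0 → root; f(1) = 0 → root.
Linear factors from roots: (t), (t + 1).
Complete factorization: f(t) = (t + 1)·(t)^2·(t^2 + t + 1).
Factor degrees with multiplicity: 1 + 1 + 1 + 2 = 5.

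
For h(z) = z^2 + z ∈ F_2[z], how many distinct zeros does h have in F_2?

Evaluate at each of the 2 elements of F_2:
h(0) = 0 → root; h(1) = 0 → root.
Roots: {0, 1}.

2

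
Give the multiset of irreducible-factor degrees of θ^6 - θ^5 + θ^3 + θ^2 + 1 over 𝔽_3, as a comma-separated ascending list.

Write f(θ) = θ^6 - θ^5 + θ^3 + θ^2 + 1.
Roots in 𝔽_3: f(0) = 1; f(1) = 0 → root; f(2) = 0 → root.
Linear factors from roots: (θ - 1), (θ + 1).
Complete factorization: f(θ) = (θ + 1)·(θ - 1)^3·(θ^2 + θ - 1).
Factor degrees with multiplicity: 1 + 1 + 1 + 1 + 2 = 6.

1, 1, 1, 1, 2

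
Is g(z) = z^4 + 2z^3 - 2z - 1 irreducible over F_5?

No

Check for roots in F_5: g(0) = 4; g(1) = 0 → root; g(2) = 2; g(3) = 3; g(4) = 0 → root.
g(1) = 0, so (z − 1) divides g(z); g is reducible.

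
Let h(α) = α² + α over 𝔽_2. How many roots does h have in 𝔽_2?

2

Evaluate at each of the 2 elements of 𝔽_2:
h(0) = 0 → root; h(1) = 0 → root.
Roots: {0, 1}.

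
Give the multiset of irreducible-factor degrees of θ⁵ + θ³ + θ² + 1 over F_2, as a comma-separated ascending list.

1, 1, 1, 2

Write f(θ) = θ⁵ + θ³ + θ² + 1.
Roots in F_2: f(0) = 1; f(1) = 0 → root.
Linear factors from roots: (θ + 1).
Complete factorization: f(θ) = (θ + 1)^3·(θ² + θ + 1).
Factor degrees with multiplicity: 1 + 1 + 1 + 2 = 5.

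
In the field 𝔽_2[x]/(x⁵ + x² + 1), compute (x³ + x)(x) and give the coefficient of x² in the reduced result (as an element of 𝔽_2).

1

Multiply in 𝔽_2[x]: (x³ + x)·(x) = x⁴ + x².
Reduced: x⁴ + x².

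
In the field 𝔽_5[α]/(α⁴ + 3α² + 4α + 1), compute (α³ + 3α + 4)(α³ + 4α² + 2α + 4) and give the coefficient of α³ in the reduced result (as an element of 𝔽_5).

4

Multiply in 𝔽_5[α]: (α³ + 3α + 4)·(α³ + 4α² + 2α + 4) = α⁶ + 4α⁵ + 2α² + 1.
Reduce using α⁴ ≡ 2α² + α + 4 (mod α⁴ + 3α² + 4α + 1).
Reduced: 4α³ + 4α² + 3α + 4.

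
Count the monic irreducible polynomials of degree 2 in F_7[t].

21

Gauss's count: N_{7}(2) = (1/2) Σ_{d|2} μ(2/d)·7^d.
Divisors of 2: 1, 2; μ(2/d) for each: -1, 1.
Σ = − 7^1 + 7^2 = 42.
N = 42/2 = 21.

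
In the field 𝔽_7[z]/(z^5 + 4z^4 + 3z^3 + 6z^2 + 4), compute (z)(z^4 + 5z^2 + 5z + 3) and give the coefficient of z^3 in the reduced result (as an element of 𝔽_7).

2

Multiply in 𝔽_7[z]: (z)·(z^4 + 5z^2 + 5z + 3) = z^5 + 5z^3 + 5z^2 + 3z.
Reduce using z^5 ≡ 3z^4 + 4z^3 + z^2 + 3 (mod z^5 + 4z^4 + 3z^3 + 6z^2 + 4).
Reduced: 3z^4 + 2z^3 + 6z^2 + 3z + 3.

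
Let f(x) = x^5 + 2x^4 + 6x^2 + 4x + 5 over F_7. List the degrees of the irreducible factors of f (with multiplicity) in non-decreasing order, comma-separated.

Linear factors from roots: (x + 4), (x + 2).
Complete factorization: f(x) = (x + 2)·(x + 4)·(x^3 + 3x^2 + 2x + 5).
Factor degrees with multiplicity: 1 + 1 + 3 = 5.

1, 1, 3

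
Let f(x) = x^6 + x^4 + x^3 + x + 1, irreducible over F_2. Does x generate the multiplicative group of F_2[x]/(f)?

Yes

|GF(2^6)^×| = 2^6 − 1 = 63. Prime factorization: 63 = 3^2·7.
f is primitive ⇔ x has order 63 in GF(2)[x]/(f), i.e. x^(63/q) ≠ 1 for each prime q | 63.
x^(21) mod f = x^3 + x^2 + x.
x^(9) mod f = x^5 + x^4 + x^2 + 1.
None equal 1, so x has full order 63; f is primitive.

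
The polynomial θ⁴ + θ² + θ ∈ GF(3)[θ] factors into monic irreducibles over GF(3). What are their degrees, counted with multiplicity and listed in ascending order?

Write h(θ) = θ⁴ + θ² + θ.
Roots in GF(3): h(0) = 0 → root; h(1) = 0 → root; h(2) = 1.
Linear factors from roots: (θ), (θ - 1).
Complete factorization: h(θ) = (θ)·(θ - 1)·(θ² + θ - 1).
Factor degrees with multiplicity: 1 + 1 + 2 = 4.

1, 1, 2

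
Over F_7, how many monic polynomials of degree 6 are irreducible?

19544

By the necklace-counting formula, N_7(6) = (1/6) Σ_{d|6} μ(6/d)·7^d.
Divisors of 6: 1, 2, 3, 6; μ(6/d) for each: 1, -1, -1, 1.
Σ = 7^1 − 7^2 − 7^3 + 7^6 = 117264.
N = 117264/6 = 19544.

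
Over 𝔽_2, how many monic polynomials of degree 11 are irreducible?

The number of monic irreducibles of degree 11 over GF(2) is (1/11)·Σ_{d∣11} μ(11/d) 2^d.
Divisors of 11: 1, 11; μ(11/d) for each: -1, 1.
Σ = − 2^1 + 2^11 = 2046.
N = 2046/11 = 186.

186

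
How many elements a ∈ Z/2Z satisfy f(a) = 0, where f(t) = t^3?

1

Evaluate at each of the 2 elements of Z/2Z:
f(0) = 0 → root; f(1) = 1.
Roots: {0}.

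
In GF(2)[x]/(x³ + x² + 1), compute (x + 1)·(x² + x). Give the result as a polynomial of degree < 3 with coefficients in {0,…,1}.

Multiply in GF(2)[x]: (x + 1)·(x² + x) = x³ + x.
Reduce using x³ ≡ x² + 1 (mod x³ + x² + 1).
Reduced: x² + x + 1.

x^2 + x + 1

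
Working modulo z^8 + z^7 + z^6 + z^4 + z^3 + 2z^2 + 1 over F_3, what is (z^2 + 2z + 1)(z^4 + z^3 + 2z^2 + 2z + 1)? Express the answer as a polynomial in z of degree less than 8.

z^6 + 2z^4 + z^3 + z^2 + z + 1

Multiply in F_3[z]: (z^2 + 2z + 1)·(z^4 + z^3 + 2z^2 + 2z + 1) = z^6 + 2z^4 + z^3 + z^2 + z + 1.
Reduced: z^6 + 2z^4 + z^3 + z^2 + z + 1.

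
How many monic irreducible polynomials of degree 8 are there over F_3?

Gauss's count: N_{3}(8) = (1/8) Σ_{d|8} μ(8/d)·3^d.
Divisors of 8: 1, 2, 4, 8; μ(8/d) for each: 0, 0, -1, 1.
Σ = − 3^4 + 3^8 = 6480.
N = 6480/8 = 810.

810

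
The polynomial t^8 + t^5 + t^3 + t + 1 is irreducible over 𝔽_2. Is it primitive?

Yes

Write f(t) = t^8 + t^5 + t^3 + t + 1.
|GF(2^8)^×| = 2^8 − 1 = 255. Prime factorization: 255 = 3·5·17.
f is primitive ⇔ t has order 255 in GF(2)[t]/(f), i.e. t^(255/q) ≠ 1 for each prime q | 255.
t^(85) mod f = t^7 + t^6 + t^5 + t^3 + t + 1.
t^(51) mod f = t^4 + t + 1.
t^(15) mod f = t^7 + t^6 + t^5 + 1.
None equal 1, so t has full order 255; f is primitive.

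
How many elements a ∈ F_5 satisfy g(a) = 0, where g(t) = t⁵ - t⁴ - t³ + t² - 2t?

1

Evaluate at each of the 5 elements of F_5:
g(0) = 0 → root; g(1) = 3; g(2) = 3; g(3) = 3; g(4) = 2.
Roots: {0}.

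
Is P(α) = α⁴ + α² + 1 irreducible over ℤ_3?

Check for roots in ℤ_3: P(0) = 1; P(1) = 0 → root; P(2) = 0 → root.
P(1) = 0, so (α − 1) divides P(α); P is reducible.

No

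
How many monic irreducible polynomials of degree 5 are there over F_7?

3360

The number of monic irreducibles of degree 5 over GF(7) is (1/5)·Σ_{d∣5} μ(5/d) 7^d.
Divisors of 5: 1, 5; μ(5/d) for each: -1, 1.
Σ = − 7^1 + 7^5 = 16800.
N = 16800/5 = 3360.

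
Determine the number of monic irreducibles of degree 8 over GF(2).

30

By the necklace-counting formula, N_2(8) = (1/8) Σ_{d|8} μ(8/d)·2^d.
Divisors of 8: 1, 2, 4, 8; μ(8/d) for each: 0, 0, -1, 1.
Σ = − 2^4 + 2^8 = 240.
N = 240/8 = 30.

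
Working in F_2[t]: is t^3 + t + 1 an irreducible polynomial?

Yes

Write g(t) = t^3 + t + 1.
Check for roots in F_2: g(0) = 1; g(1) = 1.
No roots. A degree-3 polynomial over a field with no linear factor is irreducible.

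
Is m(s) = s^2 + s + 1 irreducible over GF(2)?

Check for roots in GF(2): m(0) = 1; m(1) = 1.
No roots. A degree-2 polynomial over a field with no linear factor is irreducible.

Yes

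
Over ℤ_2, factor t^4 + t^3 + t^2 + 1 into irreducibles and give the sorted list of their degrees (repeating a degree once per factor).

1, 3

Write f(t) = t^4 + t^3 + t^2 + 1.
Roots in ℤ_2: f(0) = 1; f(1) = 0 → root.
Linear factors from roots: (t + 1).
Complete factorization: f(t) = (t + 1)·(t^3 + t + 1).
Factor degrees with multiplicity: 1 + 3 = 4.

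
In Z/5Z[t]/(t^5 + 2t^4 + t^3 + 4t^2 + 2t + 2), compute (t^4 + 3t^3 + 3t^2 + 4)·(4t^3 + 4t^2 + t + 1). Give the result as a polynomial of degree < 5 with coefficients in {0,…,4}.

Multiply in Z/5Z[t]: (t^4 + 3t^3 + 3t^2 + 4)·(4t^3 + 4t^2 + t + 1) = 4t^7 + t^6 + t^4 + 2t^3 + 4t^2 + 4t + 4.
Reduce using t^5 ≡ 3t^4 + 4t^3 + t^2 + 3t + 3 (mod t^5 + 2t^4 + t^3 + 4t^2 + 2t + 2).
Reduced: 2t^4 + 2t^3 + 3t + 4.

2t^4 + 2t^3 + 3t + 4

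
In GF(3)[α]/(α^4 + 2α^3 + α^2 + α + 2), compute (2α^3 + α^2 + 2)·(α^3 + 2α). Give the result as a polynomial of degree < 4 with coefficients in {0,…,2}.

Multiply in GF(3)[α]: (2α^3 + α^2 + 2)·(α^3 + 2α) = 2α^6 + α^5 + α^4 + α^3 + α.
Reduce using α^4 ≡ α^3 + 2α^2 + 2α + 1 (mod α^4 + 2α^3 + α^2 + α + 2).
Reduced: α^3 + 2α + 2.

α^3 + 2α + 2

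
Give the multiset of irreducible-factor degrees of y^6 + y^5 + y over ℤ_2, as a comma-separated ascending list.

Write h(y) = y^6 + y^5 + y.
Roots in ℤ_2: h(0) = 0 → root; h(1) = 1.
Linear factors from roots: (y).
Complete factorization: h(y) = (y)·(y^2 + y + 1)·(y^3 + y + 1).
Factor degrees with multiplicity: 1 + 2 + 3 = 6.

1, 2, 3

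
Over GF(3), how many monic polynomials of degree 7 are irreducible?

312

Gauss's count: N_{3}(7) = (1/7) Σ_{d|7} μ(7/d)·3^d.
Divisors of 7: 1, 7; μ(7/d) for each: -1, 1.
Σ = − 3^1 + 3^7 = 2184.
N = 2184/7 = 312.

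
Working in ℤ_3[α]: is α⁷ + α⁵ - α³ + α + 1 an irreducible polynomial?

Write m(α) = α⁷ + α⁵ - α³ + α + 1.
Check for roots in ℤ_3: m(0) = 1; m(1) = 0 → root; m(2) = 2.
m(1) = 0, so (α − 1) divides m(α); m is reducible.

No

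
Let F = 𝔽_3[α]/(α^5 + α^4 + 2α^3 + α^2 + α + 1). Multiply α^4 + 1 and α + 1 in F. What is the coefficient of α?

Multiply in 𝔽_3[α]: (α^4 + 1)·(α + 1) = α^5 + α^4 + α + 1.
Reduce using α^5 ≡ 2α^4 + α^3 + 2α^2 + 2α + 2 (mod α^5 + α^4 + 2α^3 + α^2 + α + 1).
Reduced: α^3 + 2α^2.

0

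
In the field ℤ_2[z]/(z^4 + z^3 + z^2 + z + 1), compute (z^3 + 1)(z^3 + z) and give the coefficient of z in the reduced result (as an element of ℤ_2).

1

Multiply in ℤ_2[z]: (z^3 + 1)·(z^3 + z) = z^6 + z^4 + z^3 + z.
Reduce using z^4 ≡ z^3 + z^2 + z + 1 (mod z^4 + z^3 + z^2 + z + 1).
Reduced: z^2 + z + 1.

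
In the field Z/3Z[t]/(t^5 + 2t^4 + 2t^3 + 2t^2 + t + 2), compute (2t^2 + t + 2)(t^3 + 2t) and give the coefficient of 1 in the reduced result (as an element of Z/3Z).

Multiply in Z/3Z[t]: (2t^2 + t + 2)·(t^3 + 2t) = 2t^5 + t^4 + 2t^2 + t.
Reduce using t^5 ≡ t^4 + t^3 + t^2 + 2t + 1 (mod t^5 + 2t^4 + 2t^3 + 2t^2 + t + 2).
Reduced: 2t^3 + t^2 + 2t + 2.

2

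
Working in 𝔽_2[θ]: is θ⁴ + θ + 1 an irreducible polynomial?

Yes

Write m(θ) = θ⁴ + θ + 1.
Check for roots in 𝔽_2: m(0) = 1; m(1) = 1.
No roots, so no linear factors.
Monic irreducibles of degree 2 over GF(2): θ² + θ + 1.
None of them divide m (all give nonzero remainder).
No irreducible factor of degree ≤ 2 exists, so m is irreducible over GF(2).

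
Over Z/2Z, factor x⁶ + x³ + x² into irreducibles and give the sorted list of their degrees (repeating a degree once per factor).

1, 1, 4

Write f(x) = x⁶ + x³ + x².
Roots in Z/2Z: f(0) = 0 → root; f(1) = 1.
Linear factors from roots: (x).
Complete factorization: f(x) = (x)^2·(x⁴ + x + 1).
Factor degrees with multiplicity: 1 + 1 + 4 = 6.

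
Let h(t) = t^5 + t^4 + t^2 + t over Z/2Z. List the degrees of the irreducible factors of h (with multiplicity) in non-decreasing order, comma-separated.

1, 1, 1, 2

Roots in Z/2Z: h(0) = 0 → root; h(1) = 0 → root.
Linear factors from roots: (t), (t + 1).
Complete factorization: h(t) = (t)·(t + 1)^2·(t^2 + t + 1).
Factor degrees with multiplicity: 1 + 1 + 1 + 2 = 5.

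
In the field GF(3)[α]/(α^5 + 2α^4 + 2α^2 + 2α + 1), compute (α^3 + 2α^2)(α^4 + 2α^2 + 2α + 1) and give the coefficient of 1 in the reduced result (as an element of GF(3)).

1

Multiply in GF(3)[α]: (α^3 + 2α^2)·(α^4 + 2α^2 + 2α + 1) = α^7 + 2α^6 + 2α^5 + 2α^3 + 2α^2.
Reduce using α^5 ≡ α^4 + α^2 + α + 2 (mod α^5 + 2α^4 + 2α^2 + 2α + 1).
Reduced: 2α + 1.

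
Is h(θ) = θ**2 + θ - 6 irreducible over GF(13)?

Check each element of GF(13) for a root: h(0)=7, h(1)=9, h(2)=0, h(3)=6, h(4)=1, h(5)=11, h(6)=10, h(7)=11, h(8)=1, h(9)=6, h(10)=0, h(11)=9, h(12)=7.
h(2) = 0, so (θ − 2) divides h(θ); h is reducible.

No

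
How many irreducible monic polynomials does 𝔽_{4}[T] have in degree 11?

381300

x^(4^11) − x is the product of all monic irreducibles of degree dividing 11; Möbius inversion gives N = (1/11) Σ μ(11/d)·4^d.
Divisors of 11: 1, 11; μ(11/d) for each: -1, 1.
Σ = − 4^1 + 4^11 = 4194300.
N = 4194300/11 = 381300.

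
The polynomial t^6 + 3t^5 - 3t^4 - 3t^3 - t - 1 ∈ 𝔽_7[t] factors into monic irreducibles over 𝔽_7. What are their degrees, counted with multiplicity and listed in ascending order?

6

Write g(t) = t^6 + 3t^5 - 3t^4 - 3t^3 - t - 1.
Complete factorization: g(t) = (t^6 + 3t^5 - 3t^4 - 3t^3 - t - 1).
Factor degrees with multiplicity: 6 = 6.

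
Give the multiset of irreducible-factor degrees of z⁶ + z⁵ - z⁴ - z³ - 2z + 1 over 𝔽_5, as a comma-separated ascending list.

2, 2, 2

Write g(z) = z⁶ + z⁵ - z⁴ - z³ - 2z + 1.
Roots in 𝔽_5: g(0) = 1; g(1) = 4; g(2) = 4; g(3) = 4; g(4) = 3.
Complete factorization: g(z) = (z² - 2)·(z² - 2z - 2)·(z² - 2z - 1).
Factor degrees with multiplicity: 2 + 2 + 2 = 6.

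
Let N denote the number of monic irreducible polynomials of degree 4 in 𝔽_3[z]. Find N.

The number of monic irreducibles of degree 4 over GF(3) is (1/4)·Σ_{d∣4} μ(4/d) 3^d.
Divisors of 4: 1, 2, 4; μ(4/d) for each: 0, -1, 1.
Σ = − 3^2 + 3^4 = 72.
N = 72/4 = 18.

18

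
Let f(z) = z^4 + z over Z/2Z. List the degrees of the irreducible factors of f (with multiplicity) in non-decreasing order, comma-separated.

Roots in Z/2Z: f(0) = 0 → root; f(1) = 0 → root.
Linear factors from roots: (z), (z + 1).
Complete factorization: f(z) = (z)·(z + 1)·(z^2 + z + 1).
Factor degrees with multiplicity: 1 + 1 + 2 = 4.

1, 1, 2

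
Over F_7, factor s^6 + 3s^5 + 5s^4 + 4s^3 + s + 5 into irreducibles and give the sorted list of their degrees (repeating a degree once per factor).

Write h(s) = s^6 + 3s^5 + 5s^4 + 4s^3 + s + 5.
Complete factorization: h(s) = (s^6 + 3s^5 + 5s^4 + 4s^3 + s + 5).
Factor degrees with multiplicity: 6 = 6.

6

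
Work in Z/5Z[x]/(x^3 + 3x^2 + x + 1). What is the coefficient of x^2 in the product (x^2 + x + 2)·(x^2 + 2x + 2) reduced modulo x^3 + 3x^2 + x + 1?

0

Multiply in Z/5Z[x]: (x^2 + x + 2)·(x^2 + 2x + 2) = x^4 + 3x^3 + x^2 + x + 4.
Reduce using x^3 ≡ 2x^2 + 4x + 4 (mod x^3 + 3x^2 + x + 1).
Reduced: 4.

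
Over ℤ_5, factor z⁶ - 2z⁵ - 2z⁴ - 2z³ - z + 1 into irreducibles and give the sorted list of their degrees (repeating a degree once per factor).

Write h(z) = z⁶ - 2z⁵ - 2z⁴ - 2z³ - z + 1.
Roots in ℤ_5: h(0) = 1; h(1) = 0 → root; h(2) = 1; h(3) = 0 → root; h(4) = 0 → root.
Linear factors from roots: (z - 1), (z + 2), (z + 1).
Complete factorization: h(z) = (z + 2)·(z - 1)·(z + 1)^2·(z² + 2).
Factor degrees with multiplicity: 1 + 1 + 1 + 1 + 2 = 6.

1, 1, 1, 1, 2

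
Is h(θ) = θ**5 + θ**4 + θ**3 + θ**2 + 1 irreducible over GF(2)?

Check for roots in GF(2): h(0) = 1; h(1) = 1.
No roots, so no linear factors.
Monic irreducibles of degree 2 over GF(2): θ**2 + θ + 1.
None of them divide h (all give nonzero remainder).
No irreducible factor of degree ≤ 2 exists, so h is irreducible over GF(2).

Yes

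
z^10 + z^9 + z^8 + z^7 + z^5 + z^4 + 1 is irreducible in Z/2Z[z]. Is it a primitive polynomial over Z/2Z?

Write f(z) = z^10 + z^9 + z^8 + z^7 + z^5 + z^4 + 1.
|GF(2^10)^×| = 2^10 − 1 = 1023. Prime factorization: 1023 = 3·11·31.
f is primitive ⇔ z has order 1023 in GF(2)[z]/(f), i.e. z^(1023/q) ≠ 1 for each prime q | 1023.
z^(341) mod f = z^7 + z^6 + z^3 + z.
z^(93) mod f = z^9 + z^8 + z^6 + z.
z^(33) mod f = z^9 + z^6 + z^5 + z^2.
None equal 1, so z has full order 1023; f is primitive.

Yes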